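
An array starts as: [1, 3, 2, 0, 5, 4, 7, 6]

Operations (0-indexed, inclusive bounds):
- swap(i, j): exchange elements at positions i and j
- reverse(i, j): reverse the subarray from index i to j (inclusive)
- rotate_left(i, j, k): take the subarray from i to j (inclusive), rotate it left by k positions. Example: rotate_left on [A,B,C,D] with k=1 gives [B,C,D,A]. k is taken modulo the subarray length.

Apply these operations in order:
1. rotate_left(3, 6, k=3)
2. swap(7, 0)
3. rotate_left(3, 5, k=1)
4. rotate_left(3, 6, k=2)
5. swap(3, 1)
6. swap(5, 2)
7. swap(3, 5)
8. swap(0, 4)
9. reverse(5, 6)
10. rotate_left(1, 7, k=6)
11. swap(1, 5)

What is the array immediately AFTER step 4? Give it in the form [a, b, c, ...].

Answer: [6, 3, 2, 7, 4, 0, 5, 1]

Derivation:
After 1 (rotate_left(3, 6, k=3)): [1, 3, 2, 7, 0, 5, 4, 6]
After 2 (swap(7, 0)): [6, 3, 2, 7, 0, 5, 4, 1]
After 3 (rotate_left(3, 5, k=1)): [6, 3, 2, 0, 5, 7, 4, 1]
After 4 (rotate_left(3, 6, k=2)): [6, 3, 2, 7, 4, 0, 5, 1]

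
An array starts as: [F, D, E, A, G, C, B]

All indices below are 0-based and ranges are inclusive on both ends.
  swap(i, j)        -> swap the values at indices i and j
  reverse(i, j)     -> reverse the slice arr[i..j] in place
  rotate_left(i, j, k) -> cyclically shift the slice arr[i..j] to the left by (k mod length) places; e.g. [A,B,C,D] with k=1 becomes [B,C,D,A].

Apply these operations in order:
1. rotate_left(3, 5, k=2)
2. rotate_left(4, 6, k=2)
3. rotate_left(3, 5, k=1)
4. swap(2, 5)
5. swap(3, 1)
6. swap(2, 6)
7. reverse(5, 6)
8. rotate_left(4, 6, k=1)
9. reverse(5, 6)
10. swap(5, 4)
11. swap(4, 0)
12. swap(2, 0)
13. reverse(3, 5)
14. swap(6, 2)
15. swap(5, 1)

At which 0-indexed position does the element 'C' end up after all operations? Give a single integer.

After 1 (rotate_left(3, 5, k=2)): [F, D, E, C, A, G, B]
After 2 (rotate_left(4, 6, k=2)): [F, D, E, C, B, A, G]
After 3 (rotate_left(3, 5, k=1)): [F, D, E, B, A, C, G]
After 4 (swap(2, 5)): [F, D, C, B, A, E, G]
After 5 (swap(3, 1)): [F, B, C, D, A, E, G]
After 6 (swap(2, 6)): [F, B, G, D, A, E, C]
After 7 (reverse(5, 6)): [F, B, G, D, A, C, E]
After 8 (rotate_left(4, 6, k=1)): [F, B, G, D, C, E, A]
After 9 (reverse(5, 6)): [F, B, G, D, C, A, E]
After 10 (swap(5, 4)): [F, B, G, D, A, C, E]
After 11 (swap(4, 0)): [A, B, G, D, F, C, E]
After 12 (swap(2, 0)): [G, B, A, D, F, C, E]
After 13 (reverse(3, 5)): [G, B, A, C, F, D, E]
After 14 (swap(6, 2)): [G, B, E, C, F, D, A]
After 15 (swap(5, 1)): [G, D, E, C, F, B, A]

Answer: 3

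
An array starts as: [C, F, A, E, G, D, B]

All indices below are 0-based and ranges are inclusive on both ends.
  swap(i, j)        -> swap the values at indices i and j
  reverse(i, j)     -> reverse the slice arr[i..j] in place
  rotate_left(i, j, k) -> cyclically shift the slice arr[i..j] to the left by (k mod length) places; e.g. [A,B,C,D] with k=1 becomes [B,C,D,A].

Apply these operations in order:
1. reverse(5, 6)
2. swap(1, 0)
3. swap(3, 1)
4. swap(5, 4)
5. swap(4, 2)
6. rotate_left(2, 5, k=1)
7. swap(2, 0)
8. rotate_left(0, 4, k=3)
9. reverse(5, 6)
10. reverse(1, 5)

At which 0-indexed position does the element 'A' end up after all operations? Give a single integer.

Answer: 0

Derivation:
After 1 (reverse(5, 6)): [C, F, A, E, G, B, D]
After 2 (swap(1, 0)): [F, C, A, E, G, B, D]
After 3 (swap(3, 1)): [F, E, A, C, G, B, D]
After 4 (swap(5, 4)): [F, E, A, C, B, G, D]
After 5 (swap(4, 2)): [F, E, B, C, A, G, D]
After 6 (rotate_left(2, 5, k=1)): [F, E, C, A, G, B, D]
After 7 (swap(2, 0)): [C, E, F, A, G, B, D]
After 8 (rotate_left(0, 4, k=3)): [A, G, C, E, F, B, D]
After 9 (reverse(5, 6)): [A, G, C, E, F, D, B]
After 10 (reverse(1, 5)): [A, D, F, E, C, G, B]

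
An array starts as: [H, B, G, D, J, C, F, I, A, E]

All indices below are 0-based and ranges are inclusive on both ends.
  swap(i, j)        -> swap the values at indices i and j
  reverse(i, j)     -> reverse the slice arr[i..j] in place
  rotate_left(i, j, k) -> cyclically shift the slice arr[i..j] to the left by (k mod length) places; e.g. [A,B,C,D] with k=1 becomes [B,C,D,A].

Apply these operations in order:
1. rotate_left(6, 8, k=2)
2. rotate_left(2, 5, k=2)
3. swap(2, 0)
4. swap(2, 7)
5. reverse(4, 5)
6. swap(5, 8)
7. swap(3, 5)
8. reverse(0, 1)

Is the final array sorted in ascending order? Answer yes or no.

After 1 (rotate_left(6, 8, k=2)): [H, B, G, D, J, C, A, F, I, E]
After 2 (rotate_left(2, 5, k=2)): [H, B, J, C, G, D, A, F, I, E]
After 3 (swap(2, 0)): [J, B, H, C, G, D, A, F, I, E]
After 4 (swap(2, 7)): [J, B, F, C, G, D, A, H, I, E]
After 5 (reverse(4, 5)): [J, B, F, C, D, G, A, H, I, E]
After 6 (swap(5, 8)): [J, B, F, C, D, I, A, H, G, E]
After 7 (swap(3, 5)): [J, B, F, I, D, C, A, H, G, E]
After 8 (reverse(0, 1)): [B, J, F, I, D, C, A, H, G, E]

Answer: no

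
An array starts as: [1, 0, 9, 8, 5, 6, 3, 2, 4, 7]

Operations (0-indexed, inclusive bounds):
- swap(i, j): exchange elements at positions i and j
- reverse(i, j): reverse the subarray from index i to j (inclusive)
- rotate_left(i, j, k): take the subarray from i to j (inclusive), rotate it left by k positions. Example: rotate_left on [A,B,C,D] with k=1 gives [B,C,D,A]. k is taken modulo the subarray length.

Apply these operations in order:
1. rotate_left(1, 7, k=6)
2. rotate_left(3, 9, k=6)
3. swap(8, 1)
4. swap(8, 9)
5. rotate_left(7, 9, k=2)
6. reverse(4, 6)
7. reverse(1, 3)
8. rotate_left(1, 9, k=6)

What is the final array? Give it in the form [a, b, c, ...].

After 1 (rotate_left(1, 7, k=6)): [1, 2, 0, 9, 8, 5, 6, 3, 4, 7]
After 2 (rotate_left(3, 9, k=6)): [1, 2, 0, 7, 9, 8, 5, 6, 3, 4]
After 3 (swap(8, 1)): [1, 3, 0, 7, 9, 8, 5, 6, 2, 4]
After 4 (swap(8, 9)): [1, 3, 0, 7, 9, 8, 5, 6, 4, 2]
After 5 (rotate_left(7, 9, k=2)): [1, 3, 0, 7, 9, 8, 5, 2, 6, 4]
After 6 (reverse(4, 6)): [1, 3, 0, 7, 5, 8, 9, 2, 6, 4]
After 7 (reverse(1, 3)): [1, 7, 0, 3, 5, 8, 9, 2, 6, 4]
After 8 (rotate_left(1, 9, k=6)): [1, 2, 6, 4, 7, 0, 3, 5, 8, 9]

Answer: [1, 2, 6, 4, 7, 0, 3, 5, 8, 9]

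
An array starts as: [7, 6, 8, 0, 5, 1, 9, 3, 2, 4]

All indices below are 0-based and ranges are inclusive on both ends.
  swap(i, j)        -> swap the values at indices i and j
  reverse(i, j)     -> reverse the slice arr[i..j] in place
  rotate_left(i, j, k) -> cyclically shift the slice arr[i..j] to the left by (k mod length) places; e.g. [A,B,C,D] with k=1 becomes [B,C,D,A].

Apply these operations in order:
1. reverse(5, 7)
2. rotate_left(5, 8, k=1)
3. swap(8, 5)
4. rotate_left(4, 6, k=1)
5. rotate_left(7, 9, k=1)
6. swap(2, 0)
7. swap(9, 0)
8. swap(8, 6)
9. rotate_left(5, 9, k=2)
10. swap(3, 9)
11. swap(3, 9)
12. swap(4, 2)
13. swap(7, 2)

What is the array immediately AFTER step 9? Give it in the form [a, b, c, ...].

After 1 (reverse(5, 7)): [7, 6, 8, 0, 5, 3, 9, 1, 2, 4]
After 2 (rotate_left(5, 8, k=1)): [7, 6, 8, 0, 5, 9, 1, 2, 3, 4]
After 3 (swap(8, 5)): [7, 6, 8, 0, 5, 3, 1, 2, 9, 4]
After 4 (rotate_left(4, 6, k=1)): [7, 6, 8, 0, 3, 1, 5, 2, 9, 4]
After 5 (rotate_left(7, 9, k=1)): [7, 6, 8, 0, 3, 1, 5, 9, 4, 2]
After 6 (swap(2, 0)): [8, 6, 7, 0, 3, 1, 5, 9, 4, 2]
After 7 (swap(9, 0)): [2, 6, 7, 0, 3, 1, 5, 9, 4, 8]
After 8 (swap(8, 6)): [2, 6, 7, 0, 3, 1, 4, 9, 5, 8]
After 9 (rotate_left(5, 9, k=2)): [2, 6, 7, 0, 3, 9, 5, 8, 1, 4]

Answer: [2, 6, 7, 0, 3, 9, 5, 8, 1, 4]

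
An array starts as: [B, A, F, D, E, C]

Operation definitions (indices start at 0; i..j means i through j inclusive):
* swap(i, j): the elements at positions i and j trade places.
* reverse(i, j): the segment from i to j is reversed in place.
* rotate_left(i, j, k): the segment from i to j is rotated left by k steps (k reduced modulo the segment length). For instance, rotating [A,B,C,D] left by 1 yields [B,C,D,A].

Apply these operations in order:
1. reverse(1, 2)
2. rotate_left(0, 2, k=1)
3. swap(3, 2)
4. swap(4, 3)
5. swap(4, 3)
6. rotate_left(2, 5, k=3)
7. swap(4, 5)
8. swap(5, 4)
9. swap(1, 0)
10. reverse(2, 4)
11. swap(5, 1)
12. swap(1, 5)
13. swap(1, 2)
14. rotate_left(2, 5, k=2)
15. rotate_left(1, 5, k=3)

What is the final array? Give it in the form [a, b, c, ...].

After 1 (reverse(1, 2)): [B, F, A, D, E, C]
After 2 (rotate_left(0, 2, k=1)): [F, A, B, D, E, C]
After 3 (swap(3, 2)): [F, A, D, B, E, C]
After 4 (swap(4, 3)): [F, A, D, E, B, C]
After 5 (swap(4, 3)): [F, A, D, B, E, C]
After 6 (rotate_left(2, 5, k=3)): [F, A, C, D, B, E]
After 7 (swap(4, 5)): [F, A, C, D, E, B]
After 8 (swap(5, 4)): [F, A, C, D, B, E]
After 9 (swap(1, 0)): [A, F, C, D, B, E]
After 10 (reverse(2, 4)): [A, F, B, D, C, E]
After 11 (swap(5, 1)): [A, E, B, D, C, F]
After 12 (swap(1, 5)): [A, F, B, D, C, E]
After 13 (swap(1, 2)): [A, B, F, D, C, E]
After 14 (rotate_left(2, 5, k=2)): [A, B, C, E, F, D]
After 15 (rotate_left(1, 5, k=3)): [A, F, D, B, C, E]

Answer: [A, F, D, B, C, E]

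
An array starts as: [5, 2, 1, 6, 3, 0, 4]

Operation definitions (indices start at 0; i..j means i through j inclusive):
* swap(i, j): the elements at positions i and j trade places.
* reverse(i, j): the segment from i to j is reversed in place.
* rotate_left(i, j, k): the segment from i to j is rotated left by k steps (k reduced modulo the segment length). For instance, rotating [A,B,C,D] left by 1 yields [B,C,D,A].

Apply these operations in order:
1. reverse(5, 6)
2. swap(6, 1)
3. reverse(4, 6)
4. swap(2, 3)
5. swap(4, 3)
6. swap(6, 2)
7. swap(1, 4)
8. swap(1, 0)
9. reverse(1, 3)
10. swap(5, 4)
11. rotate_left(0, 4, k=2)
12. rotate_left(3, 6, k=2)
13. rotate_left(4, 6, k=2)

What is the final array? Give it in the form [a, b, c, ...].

Answer: [3, 5, 4, 0, 2, 6, 1]

Derivation:
After 1 (reverse(5, 6)): [5, 2, 1, 6, 3, 4, 0]
After 2 (swap(6, 1)): [5, 0, 1, 6, 3, 4, 2]
After 3 (reverse(4, 6)): [5, 0, 1, 6, 2, 4, 3]
After 4 (swap(2, 3)): [5, 0, 6, 1, 2, 4, 3]
After 5 (swap(4, 3)): [5, 0, 6, 2, 1, 4, 3]
After 6 (swap(6, 2)): [5, 0, 3, 2, 1, 4, 6]
After 7 (swap(1, 4)): [5, 1, 3, 2, 0, 4, 6]
After 8 (swap(1, 0)): [1, 5, 3, 2, 0, 4, 6]
After 9 (reverse(1, 3)): [1, 2, 3, 5, 0, 4, 6]
After 10 (swap(5, 4)): [1, 2, 3, 5, 4, 0, 6]
After 11 (rotate_left(0, 4, k=2)): [3, 5, 4, 1, 2, 0, 6]
After 12 (rotate_left(3, 6, k=2)): [3, 5, 4, 0, 6, 1, 2]
After 13 (rotate_left(4, 6, k=2)): [3, 5, 4, 0, 2, 6, 1]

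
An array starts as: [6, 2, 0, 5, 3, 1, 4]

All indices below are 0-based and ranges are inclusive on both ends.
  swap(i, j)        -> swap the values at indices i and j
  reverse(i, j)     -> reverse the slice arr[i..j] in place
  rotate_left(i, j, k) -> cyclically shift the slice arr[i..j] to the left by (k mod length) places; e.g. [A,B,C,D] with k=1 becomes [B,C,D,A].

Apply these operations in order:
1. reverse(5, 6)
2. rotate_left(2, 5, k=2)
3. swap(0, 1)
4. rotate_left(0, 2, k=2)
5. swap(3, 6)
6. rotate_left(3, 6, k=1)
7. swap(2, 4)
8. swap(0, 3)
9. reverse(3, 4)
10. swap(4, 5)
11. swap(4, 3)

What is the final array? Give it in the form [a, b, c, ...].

After 1 (reverse(5, 6)): [6, 2, 0, 5, 3, 4, 1]
After 2 (rotate_left(2, 5, k=2)): [6, 2, 3, 4, 0, 5, 1]
After 3 (swap(0, 1)): [2, 6, 3, 4, 0, 5, 1]
After 4 (rotate_left(0, 2, k=2)): [3, 2, 6, 4, 0, 5, 1]
After 5 (swap(3, 6)): [3, 2, 6, 1, 0, 5, 4]
After 6 (rotate_left(3, 6, k=1)): [3, 2, 6, 0, 5, 4, 1]
After 7 (swap(2, 4)): [3, 2, 5, 0, 6, 4, 1]
After 8 (swap(0, 3)): [0, 2, 5, 3, 6, 4, 1]
After 9 (reverse(3, 4)): [0, 2, 5, 6, 3, 4, 1]
After 10 (swap(4, 5)): [0, 2, 5, 6, 4, 3, 1]
After 11 (swap(4, 3)): [0, 2, 5, 4, 6, 3, 1]

Answer: [0, 2, 5, 4, 6, 3, 1]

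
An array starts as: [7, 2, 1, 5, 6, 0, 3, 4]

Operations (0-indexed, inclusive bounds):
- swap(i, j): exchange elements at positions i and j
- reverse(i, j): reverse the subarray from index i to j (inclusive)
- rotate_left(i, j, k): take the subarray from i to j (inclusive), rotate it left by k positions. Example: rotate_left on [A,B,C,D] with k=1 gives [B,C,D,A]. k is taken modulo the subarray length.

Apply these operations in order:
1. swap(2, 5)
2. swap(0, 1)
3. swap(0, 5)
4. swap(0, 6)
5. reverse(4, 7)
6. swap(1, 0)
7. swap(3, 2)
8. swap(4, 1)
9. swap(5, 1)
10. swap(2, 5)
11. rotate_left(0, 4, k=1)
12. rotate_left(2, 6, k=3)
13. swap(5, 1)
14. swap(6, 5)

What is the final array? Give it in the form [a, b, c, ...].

After 1 (swap(2, 5)): [7, 2, 0, 5, 6, 1, 3, 4]
After 2 (swap(0, 1)): [2, 7, 0, 5, 6, 1, 3, 4]
After 3 (swap(0, 5)): [1, 7, 0, 5, 6, 2, 3, 4]
After 4 (swap(0, 6)): [3, 7, 0, 5, 6, 2, 1, 4]
After 5 (reverse(4, 7)): [3, 7, 0, 5, 4, 1, 2, 6]
After 6 (swap(1, 0)): [7, 3, 0, 5, 4, 1, 2, 6]
After 7 (swap(3, 2)): [7, 3, 5, 0, 4, 1, 2, 6]
After 8 (swap(4, 1)): [7, 4, 5, 0, 3, 1, 2, 6]
After 9 (swap(5, 1)): [7, 1, 5, 0, 3, 4, 2, 6]
After 10 (swap(2, 5)): [7, 1, 4, 0, 3, 5, 2, 6]
After 11 (rotate_left(0, 4, k=1)): [1, 4, 0, 3, 7, 5, 2, 6]
After 12 (rotate_left(2, 6, k=3)): [1, 4, 5, 2, 0, 3, 7, 6]
After 13 (swap(5, 1)): [1, 3, 5, 2, 0, 4, 7, 6]
After 14 (swap(6, 5)): [1, 3, 5, 2, 0, 7, 4, 6]

Answer: [1, 3, 5, 2, 0, 7, 4, 6]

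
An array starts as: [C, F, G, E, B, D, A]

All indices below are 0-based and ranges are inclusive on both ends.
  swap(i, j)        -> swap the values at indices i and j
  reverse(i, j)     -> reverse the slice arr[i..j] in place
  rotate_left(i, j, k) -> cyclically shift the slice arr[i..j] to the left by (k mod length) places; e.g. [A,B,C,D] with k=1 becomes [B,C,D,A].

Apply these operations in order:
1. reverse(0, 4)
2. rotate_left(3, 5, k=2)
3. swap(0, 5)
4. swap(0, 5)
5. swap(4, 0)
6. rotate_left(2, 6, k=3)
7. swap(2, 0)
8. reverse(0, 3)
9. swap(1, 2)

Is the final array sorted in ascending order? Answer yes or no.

After 1 (reverse(0, 4)): [B, E, G, F, C, D, A]
After 2 (rotate_left(3, 5, k=2)): [B, E, G, D, F, C, A]
After 3 (swap(0, 5)): [C, E, G, D, F, B, A]
After 4 (swap(0, 5)): [B, E, G, D, F, C, A]
After 5 (swap(4, 0)): [F, E, G, D, B, C, A]
After 6 (rotate_left(2, 6, k=3)): [F, E, C, A, G, D, B]
After 7 (swap(2, 0)): [C, E, F, A, G, D, B]
After 8 (reverse(0, 3)): [A, F, E, C, G, D, B]
After 9 (swap(1, 2)): [A, E, F, C, G, D, B]

Answer: no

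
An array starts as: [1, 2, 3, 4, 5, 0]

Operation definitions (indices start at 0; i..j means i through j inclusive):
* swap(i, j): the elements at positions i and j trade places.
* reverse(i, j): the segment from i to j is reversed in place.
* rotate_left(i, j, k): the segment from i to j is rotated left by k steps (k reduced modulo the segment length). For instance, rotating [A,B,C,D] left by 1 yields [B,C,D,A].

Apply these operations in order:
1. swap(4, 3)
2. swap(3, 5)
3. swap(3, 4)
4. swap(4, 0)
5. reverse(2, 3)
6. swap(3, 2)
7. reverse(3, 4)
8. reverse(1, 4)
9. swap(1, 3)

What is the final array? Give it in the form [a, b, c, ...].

After 1 (swap(4, 3)): [1, 2, 3, 5, 4, 0]
After 2 (swap(3, 5)): [1, 2, 3, 0, 4, 5]
After 3 (swap(3, 4)): [1, 2, 3, 4, 0, 5]
After 4 (swap(4, 0)): [0, 2, 3, 4, 1, 5]
After 5 (reverse(2, 3)): [0, 2, 4, 3, 1, 5]
After 6 (swap(3, 2)): [0, 2, 3, 4, 1, 5]
After 7 (reverse(3, 4)): [0, 2, 3, 1, 4, 5]
After 8 (reverse(1, 4)): [0, 4, 1, 3, 2, 5]
After 9 (swap(1, 3)): [0, 3, 1, 4, 2, 5]

Answer: [0, 3, 1, 4, 2, 5]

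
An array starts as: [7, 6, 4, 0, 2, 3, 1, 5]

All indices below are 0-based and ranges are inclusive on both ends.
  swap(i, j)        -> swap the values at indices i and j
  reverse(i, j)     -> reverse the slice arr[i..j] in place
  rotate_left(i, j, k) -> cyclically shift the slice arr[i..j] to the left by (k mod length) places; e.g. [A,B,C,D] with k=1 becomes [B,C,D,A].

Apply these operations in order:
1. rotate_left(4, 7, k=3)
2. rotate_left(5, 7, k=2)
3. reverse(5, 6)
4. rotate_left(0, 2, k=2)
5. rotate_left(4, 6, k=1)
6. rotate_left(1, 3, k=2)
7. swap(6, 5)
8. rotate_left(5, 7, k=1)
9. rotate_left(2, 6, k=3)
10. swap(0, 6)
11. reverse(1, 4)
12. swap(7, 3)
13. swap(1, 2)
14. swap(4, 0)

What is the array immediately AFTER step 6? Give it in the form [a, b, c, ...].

Answer: [4, 0, 7, 6, 2, 1, 5, 3]

Derivation:
After 1 (rotate_left(4, 7, k=3)): [7, 6, 4, 0, 5, 2, 3, 1]
After 2 (rotate_left(5, 7, k=2)): [7, 6, 4, 0, 5, 1, 2, 3]
After 3 (reverse(5, 6)): [7, 6, 4, 0, 5, 2, 1, 3]
After 4 (rotate_left(0, 2, k=2)): [4, 7, 6, 0, 5, 2, 1, 3]
After 5 (rotate_left(4, 6, k=1)): [4, 7, 6, 0, 2, 1, 5, 3]
After 6 (rotate_left(1, 3, k=2)): [4, 0, 7, 6, 2, 1, 5, 3]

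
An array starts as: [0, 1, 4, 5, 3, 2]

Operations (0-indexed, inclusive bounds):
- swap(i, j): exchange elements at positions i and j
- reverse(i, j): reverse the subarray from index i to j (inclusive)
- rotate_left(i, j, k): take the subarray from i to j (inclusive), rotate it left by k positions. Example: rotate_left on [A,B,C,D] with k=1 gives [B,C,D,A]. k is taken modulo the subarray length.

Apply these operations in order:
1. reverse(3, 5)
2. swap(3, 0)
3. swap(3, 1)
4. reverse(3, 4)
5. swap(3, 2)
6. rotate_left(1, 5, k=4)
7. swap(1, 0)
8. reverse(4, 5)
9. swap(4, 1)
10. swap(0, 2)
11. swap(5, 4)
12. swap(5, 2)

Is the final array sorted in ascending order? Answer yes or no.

After 1 (reverse(3, 5)): [0, 1, 4, 2, 3, 5]
After 2 (swap(3, 0)): [2, 1, 4, 0, 3, 5]
After 3 (swap(3, 1)): [2, 0, 4, 1, 3, 5]
After 4 (reverse(3, 4)): [2, 0, 4, 3, 1, 5]
After 5 (swap(3, 2)): [2, 0, 3, 4, 1, 5]
After 6 (rotate_left(1, 5, k=4)): [2, 5, 0, 3, 4, 1]
After 7 (swap(1, 0)): [5, 2, 0, 3, 4, 1]
After 8 (reverse(4, 5)): [5, 2, 0, 3, 1, 4]
After 9 (swap(4, 1)): [5, 1, 0, 3, 2, 4]
After 10 (swap(0, 2)): [0, 1, 5, 3, 2, 4]
After 11 (swap(5, 4)): [0, 1, 5, 3, 4, 2]
After 12 (swap(5, 2)): [0, 1, 2, 3, 4, 5]

Answer: yes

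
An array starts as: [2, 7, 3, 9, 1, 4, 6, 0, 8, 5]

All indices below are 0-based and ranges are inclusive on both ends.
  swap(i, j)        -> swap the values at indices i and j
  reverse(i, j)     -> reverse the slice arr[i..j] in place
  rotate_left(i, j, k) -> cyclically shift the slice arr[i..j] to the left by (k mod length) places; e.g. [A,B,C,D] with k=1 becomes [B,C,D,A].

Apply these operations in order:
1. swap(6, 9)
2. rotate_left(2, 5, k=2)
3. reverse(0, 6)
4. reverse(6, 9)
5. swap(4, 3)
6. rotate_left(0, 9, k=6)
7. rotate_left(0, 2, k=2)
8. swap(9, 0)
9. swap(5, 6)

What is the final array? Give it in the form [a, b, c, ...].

After 1 (swap(6, 9)): [2, 7, 3, 9, 1, 4, 5, 0, 8, 6]
After 2 (rotate_left(2, 5, k=2)): [2, 7, 1, 4, 3, 9, 5, 0, 8, 6]
After 3 (reverse(0, 6)): [5, 9, 3, 4, 1, 7, 2, 0, 8, 6]
After 4 (reverse(6, 9)): [5, 9, 3, 4, 1, 7, 6, 8, 0, 2]
After 5 (swap(4, 3)): [5, 9, 3, 1, 4, 7, 6, 8, 0, 2]
After 6 (rotate_left(0, 9, k=6)): [6, 8, 0, 2, 5, 9, 3, 1, 4, 7]
After 7 (rotate_left(0, 2, k=2)): [0, 6, 8, 2, 5, 9, 3, 1, 4, 7]
After 8 (swap(9, 0)): [7, 6, 8, 2, 5, 9, 3, 1, 4, 0]
After 9 (swap(5, 6)): [7, 6, 8, 2, 5, 3, 9, 1, 4, 0]

Answer: [7, 6, 8, 2, 5, 3, 9, 1, 4, 0]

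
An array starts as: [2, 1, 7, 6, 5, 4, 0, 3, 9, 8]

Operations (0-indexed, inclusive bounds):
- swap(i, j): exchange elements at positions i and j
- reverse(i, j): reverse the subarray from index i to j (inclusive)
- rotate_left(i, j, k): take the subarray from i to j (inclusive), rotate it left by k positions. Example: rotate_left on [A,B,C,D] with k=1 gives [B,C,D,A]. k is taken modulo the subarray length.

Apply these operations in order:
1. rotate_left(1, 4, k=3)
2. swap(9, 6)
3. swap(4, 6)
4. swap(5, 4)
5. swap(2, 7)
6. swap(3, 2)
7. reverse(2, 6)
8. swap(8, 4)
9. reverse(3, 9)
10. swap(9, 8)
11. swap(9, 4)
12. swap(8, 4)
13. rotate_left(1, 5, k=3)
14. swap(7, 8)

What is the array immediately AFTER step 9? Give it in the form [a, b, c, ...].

After 1 (rotate_left(1, 4, k=3)): [2, 5, 1, 7, 6, 4, 0, 3, 9, 8]
After 2 (swap(9, 6)): [2, 5, 1, 7, 6, 4, 8, 3, 9, 0]
After 3 (swap(4, 6)): [2, 5, 1, 7, 8, 4, 6, 3, 9, 0]
After 4 (swap(5, 4)): [2, 5, 1, 7, 4, 8, 6, 3, 9, 0]
After 5 (swap(2, 7)): [2, 5, 3, 7, 4, 8, 6, 1, 9, 0]
After 6 (swap(3, 2)): [2, 5, 7, 3, 4, 8, 6, 1, 9, 0]
After 7 (reverse(2, 6)): [2, 5, 6, 8, 4, 3, 7, 1, 9, 0]
After 8 (swap(8, 4)): [2, 5, 6, 8, 9, 3, 7, 1, 4, 0]
After 9 (reverse(3, 9)): [2, 5, 6, 0, 4, 1, 7, 3, 9, 8]

Answer: [2, 5, 6, 0, 4, 1, 7, 3, 9, 8]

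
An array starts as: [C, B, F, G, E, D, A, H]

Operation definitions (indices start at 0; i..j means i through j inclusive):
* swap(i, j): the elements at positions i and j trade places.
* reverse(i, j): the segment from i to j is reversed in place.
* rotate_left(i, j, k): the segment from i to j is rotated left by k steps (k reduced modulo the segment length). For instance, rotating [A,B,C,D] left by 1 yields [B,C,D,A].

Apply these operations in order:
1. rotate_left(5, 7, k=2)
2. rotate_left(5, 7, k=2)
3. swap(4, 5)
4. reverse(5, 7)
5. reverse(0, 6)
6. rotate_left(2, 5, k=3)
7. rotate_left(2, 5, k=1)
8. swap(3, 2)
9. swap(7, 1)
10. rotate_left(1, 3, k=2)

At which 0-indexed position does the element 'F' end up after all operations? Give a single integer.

After 1 (rotate_left(5, 7, k=2)): [C, B, F, G, E, H, D, A]
After 2 (rotate_left(5, 7, k=2)): [C, B, F, G, E, A, H, D]
After 3 (swap(4, 5)): [C, B, F, G, A, E, H, D]
After 4 (reverse(5, 7)): [C, B, F, G, A, D, H, E]
After 5 (reverse(0, 6)): [H, D, A, G, F, B, C, E]
After 6 (rotate_left(2, 5, k=3)): [H, D, B, A, G, F, C, E]
After 7 (rotate_left(2, 5, k=1)): [H, D, A, G, F, B, C, E]
After 8 (swap(3, 2)): [H, D, G, A, F, B, C, E]
After 9 (swap(7, 1)): [H, E, G, A, F, B, C, D]
After 10 (rotate_left(1, 3, k=2)): [H, A, E, G, F, B, C, D]

Answer: 4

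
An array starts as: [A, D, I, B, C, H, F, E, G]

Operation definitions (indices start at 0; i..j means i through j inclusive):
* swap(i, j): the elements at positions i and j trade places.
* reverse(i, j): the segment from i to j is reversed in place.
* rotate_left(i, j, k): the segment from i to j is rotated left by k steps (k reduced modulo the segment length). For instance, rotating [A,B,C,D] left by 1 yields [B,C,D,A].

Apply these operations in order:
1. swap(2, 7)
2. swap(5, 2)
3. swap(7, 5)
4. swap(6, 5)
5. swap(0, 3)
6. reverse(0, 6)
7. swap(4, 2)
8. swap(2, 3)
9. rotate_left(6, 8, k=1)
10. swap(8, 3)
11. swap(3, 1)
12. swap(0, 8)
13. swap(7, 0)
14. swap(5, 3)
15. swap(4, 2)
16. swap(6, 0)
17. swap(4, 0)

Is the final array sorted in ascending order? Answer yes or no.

Answer: yes

Derivation:
After 1 (swap(2, 7)): [A, D, E, B, C, H, F, I, G]
After 2 (swap(5, 2)): [A, D, H, B, C, E, F, I, G]
After 3 (swap(7, 5)): [A, D, H, B, C, I, F, E, G]
After 4 (swap(6, 5)): [A, D, H, B, C, F, I, E, G]
After 5 (swap(0, 3)): [B, D, H, A, C, F, I, E, G]
After 6 (reverse(0, 6)): [I, F, C, A, H, D, B, E, G]
After 7 (swap(4, 2)): [I, F, H, A, C, D, B, E, G]
After 8 (swap(2, 3)): [I, F, A, H, C, D, B, E, G]
After 9 (rotate_left(6, 8, k=1)): [I, F, A, H, C, D, E, G, B]
After 10 (swap(8, 3)): [I, F, A, B, C, D, E, G, H]
After 11 (swap(3, 1)): [I, B, A, F, C, D, E, G, H]
After 12 (swap(0, 8)): [H, B, A, F, C, D, E, G, I]
After 13 (swap(7, 0)): [G, B, A, F, C, D, E, H, I]
After 14 (swap(5, 3)): [G, B, A, D, C, F, E, H, I]
After 15 (swap(4, 2)): [G, B, C, D, A, F, E, H, I]
After 16 (swap(6, 0)): [E, B, C, D, A, F, G, H, I]
After 17 (swap(4, 0)): [A, B, C, D, E, F, G, H, I]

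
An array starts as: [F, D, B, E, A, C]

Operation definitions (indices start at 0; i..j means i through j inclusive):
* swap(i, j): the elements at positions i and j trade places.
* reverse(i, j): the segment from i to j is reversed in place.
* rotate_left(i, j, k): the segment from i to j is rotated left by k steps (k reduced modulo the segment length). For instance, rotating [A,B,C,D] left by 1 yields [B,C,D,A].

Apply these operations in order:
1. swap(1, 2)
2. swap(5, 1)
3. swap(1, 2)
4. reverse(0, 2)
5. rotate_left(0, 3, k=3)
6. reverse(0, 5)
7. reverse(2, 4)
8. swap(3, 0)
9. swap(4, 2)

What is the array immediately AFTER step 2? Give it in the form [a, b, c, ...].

Answer: [F, C, D, E, A, B]

Derivation:
After 1 (swap(1, 2)): [F, B, D, E, A, C]
After 2 (swap(5, 1)): [F, C, D, E, A, B]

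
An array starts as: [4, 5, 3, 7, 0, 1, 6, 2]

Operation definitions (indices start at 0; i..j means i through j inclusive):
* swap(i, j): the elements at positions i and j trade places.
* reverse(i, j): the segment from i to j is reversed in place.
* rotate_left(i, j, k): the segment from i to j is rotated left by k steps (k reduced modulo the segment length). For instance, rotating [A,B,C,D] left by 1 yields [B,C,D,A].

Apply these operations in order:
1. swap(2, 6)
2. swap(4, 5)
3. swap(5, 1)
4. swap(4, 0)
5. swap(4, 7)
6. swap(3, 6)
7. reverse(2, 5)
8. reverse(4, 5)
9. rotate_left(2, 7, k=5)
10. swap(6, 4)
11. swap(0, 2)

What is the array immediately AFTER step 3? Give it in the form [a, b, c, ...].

Answer: [4, 0, 6, 7, 1, 5, 3, 2]

Derivation:
After 1 (swap(2, 6)): [4, 5, 6, 7, 0, 1, 3, 2]
After 2 (swap(4, 5)): [4, 5, 6, 7, 1, 0, 3, 2]
After 3 (swap(5, 1)): [4, 0, 6, 7, 1, 5, 3, 2]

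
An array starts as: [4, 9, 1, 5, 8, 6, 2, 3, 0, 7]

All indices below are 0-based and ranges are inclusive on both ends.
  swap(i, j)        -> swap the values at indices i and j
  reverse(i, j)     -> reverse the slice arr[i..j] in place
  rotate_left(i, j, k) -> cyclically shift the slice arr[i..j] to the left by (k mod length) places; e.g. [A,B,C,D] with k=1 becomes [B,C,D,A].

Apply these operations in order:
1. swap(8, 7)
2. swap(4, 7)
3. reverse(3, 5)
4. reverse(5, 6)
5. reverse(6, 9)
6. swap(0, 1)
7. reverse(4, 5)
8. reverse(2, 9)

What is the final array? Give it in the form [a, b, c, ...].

Answer: [9, 4, 5, 8, 3, 7, 0, 2, 6, 1]

Derivation:
After 1 (swap(8, 7)): [4, 9, 1, 5, 8, 6, 2, 0, 3, 7]
After 2 (swap(4, 7)): [4, 9, 1, 5, 0, 6, 2, 8, 3, 7]
After 3 (reverse(3, 5)): [4, 9, 1, 6, 0, 5, 2, 8, 3, 7]
After 4 (reverse(5, 6)): [4, 9, 1, 6, 0, 2, 5, 8, 3, 7]
After 5 (reverse(6, 9)): [4, 9, 1, 6, 0, 2, 7, 3, 8, 5]
After 6 (swap(0, 1)): [9, 4, 1, 6, 0, 2, 7, 3, 8, 5]
After 7 (reverse(4, 5)): [9, 4, 1, 6, 2, 0, 7, 3, 8, 5]
After 8 (reverse(2, 9)): [9, 4, 5, 8, 3, 7, 0, 2, 6, 1]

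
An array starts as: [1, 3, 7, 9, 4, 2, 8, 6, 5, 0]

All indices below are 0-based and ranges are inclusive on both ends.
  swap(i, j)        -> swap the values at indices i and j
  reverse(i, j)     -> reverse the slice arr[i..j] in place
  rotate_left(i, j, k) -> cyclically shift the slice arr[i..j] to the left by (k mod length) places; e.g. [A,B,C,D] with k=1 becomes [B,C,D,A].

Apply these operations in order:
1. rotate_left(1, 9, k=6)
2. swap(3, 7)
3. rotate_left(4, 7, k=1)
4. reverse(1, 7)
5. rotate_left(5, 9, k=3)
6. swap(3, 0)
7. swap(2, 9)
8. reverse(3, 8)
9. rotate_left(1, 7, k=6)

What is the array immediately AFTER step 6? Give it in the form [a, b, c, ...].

After 1 (rotate_left(1, 9, k=6)): [1, 6, 5, 0, 3, 7, 9, 4, 2, 8]
After 2 (swap(3, 7)): [1, 6, 5, 4, 3, 7, 9, 0, 2, 8]
After 3 (rotate_left(4, 7, k=1)): [1, 6, 5, 4, 7, 9, 0, 3, 2, 8]
After 4 (reverse(1, 7)): [1, 3, 0, 9, 7, 4, 5, 6, 2, 8]
After 5 (rotate_left(5, 9, k=3)): [1, 3, 0, 9, 7, 2, 8, 4, 5, 6]
After 6 (swap(3, 0)): [9, 3, 0, 1, 7, 2, 8, 4, 5, 6]

Answer: [9, 3, 0, 1, 7, 2, 8, 4, 5, 6]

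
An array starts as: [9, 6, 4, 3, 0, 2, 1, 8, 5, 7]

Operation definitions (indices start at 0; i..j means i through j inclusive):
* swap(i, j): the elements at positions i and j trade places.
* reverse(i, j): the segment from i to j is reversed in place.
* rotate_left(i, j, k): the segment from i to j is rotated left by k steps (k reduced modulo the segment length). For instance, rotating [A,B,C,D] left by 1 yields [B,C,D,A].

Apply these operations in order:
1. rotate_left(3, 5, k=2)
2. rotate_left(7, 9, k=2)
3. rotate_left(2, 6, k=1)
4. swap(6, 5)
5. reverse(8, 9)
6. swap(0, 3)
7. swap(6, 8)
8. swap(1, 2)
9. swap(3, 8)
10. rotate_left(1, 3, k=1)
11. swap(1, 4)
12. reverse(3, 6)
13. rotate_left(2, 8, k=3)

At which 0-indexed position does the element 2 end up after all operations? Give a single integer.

Answer: 3

Derivation:
After 1 (rotate_left(3, 5, k=2)): [9, 6, 4, 2, 3, 0, 1, 8, 5, 7]
After 2 (rotate_left(7, 9, k=2)): [9, 6, 4, 2, 3, 0, 1, 7, 8, 5]
After 3 (rotate_left(2, 6, k=1)): [9, 6, 2, 3, 0, 1, 4, 7, 8, 5]
After 4 (swap(6, 5)): [9, 6, 2, 3, 0, 4, 1, 7, 8, 5]
After 5 (reverse(8, 9)): [9, 6, 2, 3, 0, 4, 1, 7, 5, 8]
After 6 (swap(0, 3)): [3, 6, 2, 9, 0, 4, 1, 7, 5, 8]
After 7 (swap(6, 8)): [3, 6, 2, 9, 0, 4, 5, 7, 1, 8]
After 8 (swap(1, 2)): [3, 2, 6, 9, 0, 4, 5, 7, 1, 8]
After 9 (swap(3, 8)): [3, 2, 6, 1, 0, 4, 5, 7, 9, 8]
After 10 (rotate_left(1, 3, k=1)): [3, 6, 1, 2, 0, 4, 5, 7, 9, 8]
After 11 (swap(1, 4)): [3, 0, 1, 2, 6, 4, 5, 7, 9, 8]
After 12 (reverse(3, 6)): [3, 0, 1, 5, 4, 6, 2, 7, 9, 8]
After 13 (rotate_left(2, 8, k=3)): [3, 0, 6, 2, 7, 9, 1, 5, 4, 8]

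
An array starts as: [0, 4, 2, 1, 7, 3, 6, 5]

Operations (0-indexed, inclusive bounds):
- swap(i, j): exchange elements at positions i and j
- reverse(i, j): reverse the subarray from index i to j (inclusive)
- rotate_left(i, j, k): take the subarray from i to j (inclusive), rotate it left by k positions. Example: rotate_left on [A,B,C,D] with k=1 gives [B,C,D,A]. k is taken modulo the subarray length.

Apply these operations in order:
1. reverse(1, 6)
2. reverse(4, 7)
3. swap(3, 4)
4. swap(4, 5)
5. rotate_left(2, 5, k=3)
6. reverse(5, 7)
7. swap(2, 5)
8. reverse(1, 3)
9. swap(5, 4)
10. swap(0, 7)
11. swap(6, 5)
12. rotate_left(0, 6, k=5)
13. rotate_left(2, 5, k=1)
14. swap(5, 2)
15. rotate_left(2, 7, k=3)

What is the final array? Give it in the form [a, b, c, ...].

After 1 (reverse(1, 6)): [0, 6, 3, 7, 1, 2, 4, 5]
After 2 (reverse(4, 7)): [0, 6, 3, 7, 5, 4, 2, 1]
After 3 (swap(3, 4)): [0, 6, 3, 5, 7, 4, 2, 1]
After 4 (swap(4, 5)): [0, 6, 3, 5, 4, 7, 2, 1]
After 5 (rotate_left(2, 5, k=3)): [0, 6, 7, 3, 5, 4, 2, 1]
After 6 (reverse(5, 7)): [0, 6, 7, 3, 5, 1, 2, 4]
After 7 (swap(2, 5)): [0, 6, 1, 3, 5, 7, 2, 4]
After 8 (reverse(1, 3)): [0, 3, 1, 6, 5, 7, 2, 4]
After 9 (swap(5, 4)): [0, 3, 1, 6, 7, 5, 2, 4]
After 10 (swap(0, 7)): [4, 3, 1, 6, 7, 5, 2, 0]
After 11 (swap(6, 5)): [4, 3, 1, 6, 7, 2, 5, 0]
After 12 (rotate_left(0, 6, k=5)): [2, 5, 4, 3, 1, 6, 7, 0]
After 13 (rotate_left(2, 5, k=1)): [2, 5, 3, 1, 6, 4, 7, 0]
After 14 (swap(5, 2)): [2, 5, 4, 1, 6, 3, 7, 0]
After 15 (rotate_left(2, 7, k=3)): [2, 5, 3, 7, 0, 4, 1, 6]

Answer: [2, 5, 3, 7, 0, 4, 1, 6]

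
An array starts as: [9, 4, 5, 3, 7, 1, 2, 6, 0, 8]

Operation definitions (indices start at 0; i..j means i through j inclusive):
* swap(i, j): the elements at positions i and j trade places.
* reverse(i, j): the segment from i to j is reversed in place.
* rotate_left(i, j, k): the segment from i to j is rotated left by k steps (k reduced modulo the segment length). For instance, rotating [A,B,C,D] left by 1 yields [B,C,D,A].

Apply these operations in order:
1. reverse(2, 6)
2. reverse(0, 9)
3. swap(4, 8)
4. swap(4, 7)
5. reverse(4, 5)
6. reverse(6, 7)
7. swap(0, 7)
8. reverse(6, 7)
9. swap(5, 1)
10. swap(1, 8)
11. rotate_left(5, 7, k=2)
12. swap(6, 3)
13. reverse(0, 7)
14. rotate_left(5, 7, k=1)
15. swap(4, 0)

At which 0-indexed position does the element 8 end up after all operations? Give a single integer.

Answer: 4

Derivation:
After 1 (reverse(2, 6)): [9, 4, 2, 1, 7, 3, 5, 6, 0, 8]
After 2 (reverse(0, 9)): [8, 0, 6, 5, 3, 7, 1, 2, 4, 9]
After 3 (swap(4, 8)): [8, 0, 6, 5, 4, 7, 1, 2, 3, 9]
After 4 (swap(4, 7)): [8, 0, 6, 5, 2, 7, 1, 4, 3, 9]
After 5 (reverse(4, 5)): [8, 0, 6, 5, 7, 2, 1, 4, 3, 9]
After 6 (reverse(6, 7)): [8, 0, 6, 5, 7, 2, 4, 1, 3, 9]
After 7 (swap(0, 7)): [1, 0, 6, 5, 7, 2, 4, 8, 3, 9]
After 8 (reverse(6, 7)): [1, 0, 6, 5, 7, 2, 8, 4, 3, 9]
After 9 (swap(5, 1)): [1, 2, 6, 5, 7, 0, 8, 4, 3, 9]
After 10 (swap(1, 8)): [1, 3, 6, 5, 7, 0, 8, 4, 2, 9]
After 11 (rotate_left(5, 7, k=2)): [1, 3, 6, 5, 7, 4, 0, 8, 2, 9]
After 12 (swap(6, 3)): [1, 3, 6, 0, 7, 4, 5, 8, 2, 9]
After 13 (reverse(0, 7)): [8, 5, 4, 7, 0, 6, 3, 1, 2, 9]
After 14 (rotate_left(5, 7, k=1)): [8, 5, 4, 7, 0, 3, 1, 6, 2, 9]
After 15 (swap(4, 0)): [0, 5, 4, 7, 8, 3, 1, 6, 2, 9]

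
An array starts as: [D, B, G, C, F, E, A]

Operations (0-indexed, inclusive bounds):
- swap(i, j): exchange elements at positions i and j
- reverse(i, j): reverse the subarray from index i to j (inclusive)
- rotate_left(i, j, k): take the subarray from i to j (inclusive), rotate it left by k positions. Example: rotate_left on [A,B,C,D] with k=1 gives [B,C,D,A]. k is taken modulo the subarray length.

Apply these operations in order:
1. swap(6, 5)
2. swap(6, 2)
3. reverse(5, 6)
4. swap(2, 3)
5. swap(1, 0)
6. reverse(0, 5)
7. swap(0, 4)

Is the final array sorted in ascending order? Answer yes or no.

Answer: no

Derivation:
After 1 (swap(6, 5)): [D, B, G, C, F, A, E]
After 2 (swap(6, 2)): [D, B, E, C, F, A, G]
After 3 (reverse(5, 6)): [D, B, E, C, F, G, A]
After 4 (swap(2, 3)): [D, B, C, E, F, G, A]
After 5 (swap(1, 0)): [B, D, C, E, F, G, A]
After 6 (reverse(0, 5)): [G, F, E, C, D, B, A]
After 7 (swap(0, 4)): [D, F, E, C, G, B, A]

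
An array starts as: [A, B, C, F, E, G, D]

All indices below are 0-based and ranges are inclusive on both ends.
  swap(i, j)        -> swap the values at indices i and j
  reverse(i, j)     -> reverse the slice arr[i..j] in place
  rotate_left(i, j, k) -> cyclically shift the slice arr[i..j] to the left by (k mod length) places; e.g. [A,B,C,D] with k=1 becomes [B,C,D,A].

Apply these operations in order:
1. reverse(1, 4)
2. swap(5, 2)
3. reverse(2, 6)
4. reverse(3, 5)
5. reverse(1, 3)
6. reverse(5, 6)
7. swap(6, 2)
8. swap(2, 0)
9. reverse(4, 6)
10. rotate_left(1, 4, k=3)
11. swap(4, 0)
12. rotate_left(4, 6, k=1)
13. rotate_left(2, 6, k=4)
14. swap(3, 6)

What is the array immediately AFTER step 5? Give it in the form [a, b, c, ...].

After 1 (reverse(1, 4)): [A, E, F, C, B, G, D]
After 2 (swap(5, 2)): [A, E, G, C, B, F, D]
After 3 (reverse(2, 6)): [A, E, D, F, B, C, G]
After 4 (reverse(3, 5)): [A, E, D, C, B, F, G]
After 5 (reverse(1, 3)): [A, C, D, E, B, F, G]

Answer: [A, C, D, E, B, F, G]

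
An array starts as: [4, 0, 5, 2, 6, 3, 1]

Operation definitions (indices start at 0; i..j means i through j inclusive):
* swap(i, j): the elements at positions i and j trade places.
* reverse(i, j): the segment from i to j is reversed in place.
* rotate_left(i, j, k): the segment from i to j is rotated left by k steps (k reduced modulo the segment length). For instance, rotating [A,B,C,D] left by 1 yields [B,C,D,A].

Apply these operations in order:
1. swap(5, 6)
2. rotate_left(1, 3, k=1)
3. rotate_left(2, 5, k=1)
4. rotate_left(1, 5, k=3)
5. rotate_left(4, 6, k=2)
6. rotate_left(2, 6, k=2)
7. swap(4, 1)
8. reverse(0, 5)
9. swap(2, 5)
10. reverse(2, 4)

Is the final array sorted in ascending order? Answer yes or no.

Answer: no

Derivation:
After 1 (swap(5, 6)): [4, 0, 5, 2, 6, 1, 3]
After 2 (rotate_left(1, 3, k=1)): [4, 5, 2, 0, 6, 1, 3]
After 3 (rotate_left(2, 5, k=1)): [4, 5, 0, 6, 1, 2, 3]
After 4 (rotate_left(1, 5, k=3)): [4, 1, 2, 5, 0, 6, 3]
After 5 (rotate_left(4, 6, k=2)): [4, 1, 2, 5, 3, 0, 6]
After 6 (rotate_left(2, 6, k=2)): [4, 1, 3, 0, 6, 2, 5]
After 7 (swap(4, 1)): [4, 6, 3, 0, 1, 2, 5]
After 8 (reverse(0, 5)): [2, 1, 0, 3, 6, 4, 5]
After 9 (swap(2, 5)): [2, 1, 4, 3, 6, 0, 5]
After 10 (reverse(2, 4)): [2, 1, 6, 3, 4, 0, 5]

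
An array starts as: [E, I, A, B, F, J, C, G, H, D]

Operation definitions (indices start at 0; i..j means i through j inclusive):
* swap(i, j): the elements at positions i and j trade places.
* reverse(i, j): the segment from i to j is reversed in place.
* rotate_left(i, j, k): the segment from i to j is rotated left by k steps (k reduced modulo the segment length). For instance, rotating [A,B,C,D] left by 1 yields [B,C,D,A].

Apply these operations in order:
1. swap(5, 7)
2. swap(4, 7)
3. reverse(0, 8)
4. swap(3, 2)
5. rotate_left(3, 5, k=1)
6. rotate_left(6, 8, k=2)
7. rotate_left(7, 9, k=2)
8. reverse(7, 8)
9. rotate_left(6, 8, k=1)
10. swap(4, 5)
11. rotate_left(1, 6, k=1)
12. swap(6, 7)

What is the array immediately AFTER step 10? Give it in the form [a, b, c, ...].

Answer: [H, F, G, J, C, B, A, D, E, I]

Derivation:
After 1 (swap(5, 7)): [E, I, A, B, F, G, C, J, H, D]
After 2 (swap(4, 7)): [E, I, A, B, J, G, C, F, H, D]
After 3 (reverse(0, 8)): [H, F, C, G, J, B, A, I, E, D]
After 4 (swap(3, 2)): [H, F, G, C, J, B, A, I, E, D]
After 5 (rotate_left(3, 5, k=1)): [H, F, G, J, B, C, A, I, E, D]
After 6 (rotate_left(6, 8, k=2)): [H, F, G, J, B, C, E, A, I, D]
After 7 (rotate_left(7, 9, k=2)): [H, F, G, J, B, C, E, D, A, I]
After 8 (reverse(7, 8)): [H, F, G, J, B, C, E, A, D, I]
After 9 (rotate_left(6, 8, k=1)): [H, F, G, J, B, C, A, D, E, I]
After 10 (swap(4, 5)): [H, F, G, J, C, B, A, D, E, I]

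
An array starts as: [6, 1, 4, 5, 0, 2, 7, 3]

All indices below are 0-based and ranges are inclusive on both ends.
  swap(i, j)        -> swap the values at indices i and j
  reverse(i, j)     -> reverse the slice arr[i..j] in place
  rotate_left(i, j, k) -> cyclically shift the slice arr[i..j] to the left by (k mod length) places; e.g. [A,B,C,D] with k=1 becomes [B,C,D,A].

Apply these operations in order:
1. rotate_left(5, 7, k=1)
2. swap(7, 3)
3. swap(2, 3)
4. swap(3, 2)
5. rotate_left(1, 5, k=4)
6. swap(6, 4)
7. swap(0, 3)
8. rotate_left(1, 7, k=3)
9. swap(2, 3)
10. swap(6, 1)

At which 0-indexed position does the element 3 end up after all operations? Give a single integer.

After 1 (rotate_left(5, 7, k=1)): [6, 1, 4, 5, 0, 7, 3, 2]
After 2 (swap(7, 3)): [6, 1, 4, 2, 0, 7, 3, 5]
After 3 (swap(2, 3)): [6, 1, 2, 4, 0, 7, 3, 5]
After 4 (swap(3, 2)): [6, 1, 4, 2, 0, 7, 3, 5]
After 5 (rotate_left(1, 5, k=4)): [6, 7, 1, 4, 2, 0, 3, 5]
After 6 (swap(6, 4)): [6, 7, 1, 4, 3, 0, 2, 5]
After 7 (swap(0, 3)): [4, 7, 1, 6, 3, 0, 2, 5]
After 8 (rotate_left(1, 7, k=3)): [4, 3, 0, 2, 5, 7, 1, 6]
After 9 (swap(2, 3)): [4, 3, 2, 0, 5, 7, 1, 6]
After 10 (swap(6, 1)): [4, 1, 2, 0, 5, 7, 3, 6]

Answer: 6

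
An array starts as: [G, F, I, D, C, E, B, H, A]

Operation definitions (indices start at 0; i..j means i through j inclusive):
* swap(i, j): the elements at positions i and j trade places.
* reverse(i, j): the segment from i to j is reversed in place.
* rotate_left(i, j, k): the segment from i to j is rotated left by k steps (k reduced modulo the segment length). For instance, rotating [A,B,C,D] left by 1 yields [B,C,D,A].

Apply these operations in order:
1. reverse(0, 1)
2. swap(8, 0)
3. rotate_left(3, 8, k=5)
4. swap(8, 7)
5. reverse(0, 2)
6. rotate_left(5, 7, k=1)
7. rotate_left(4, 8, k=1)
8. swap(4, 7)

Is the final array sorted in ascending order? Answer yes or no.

After 1 (reverse(0, 1)): [F, G, I, D, C, E, B, H, A]
After 2 (swap(8, 0)): [A, G, I, D, C, E, B, H, F]
After 3 (rotate_left(3, 8, k=5)): [A, G, I, F, D, C, E, B, H]
After 4 (swap(8, 7)): [A, G, I, F, D, C, E, H, B]
After 5 (reverse(0, 2)): [I, G, A, F, D, C, E, H, B]
After 6 (rotate_left(5, 7, k=1)): [I, G, A, F, D, E, H, C, B]
After 7 (rotate_left(4, 8, k=1)): [I, G, A, F, E, H, C, B, D]
After 8 (swap(4, 7)): [I, G, A, F, B, H, C, E, D]

Answer: no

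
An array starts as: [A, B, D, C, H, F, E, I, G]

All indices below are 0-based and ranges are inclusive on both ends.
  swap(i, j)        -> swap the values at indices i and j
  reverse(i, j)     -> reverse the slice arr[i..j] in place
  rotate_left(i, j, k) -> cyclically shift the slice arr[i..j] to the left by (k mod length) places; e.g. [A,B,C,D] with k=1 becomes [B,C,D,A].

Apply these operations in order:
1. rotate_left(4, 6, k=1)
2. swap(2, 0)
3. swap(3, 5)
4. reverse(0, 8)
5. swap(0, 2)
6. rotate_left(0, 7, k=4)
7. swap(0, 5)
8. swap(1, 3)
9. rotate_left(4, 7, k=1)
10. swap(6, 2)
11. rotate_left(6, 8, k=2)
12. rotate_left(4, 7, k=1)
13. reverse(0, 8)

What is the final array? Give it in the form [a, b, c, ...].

After 1 (rotate_left(4, 6, k=1)): [A, B, D, C, F, E, H, I, G]
After 2 (swap(2, 0)): [D, B, A, C, F, E, H, I, G]
After 3 (swap(3, 5)): [D, B, A, E, F, C, H, I, G]
After 4 (reverse(0, 8)): [G, I, H, C, F, E, A, B, D]
After 5 (swap(0, 2)): [H, I, G, C, F, E, A, B, D]
After 6 (rotate_left(0, 7, k=4)): [F, E, A, B, H, I, G, C, D]
After 7 (swap(0, 5)): [I, E, A, B, H, F, G, C, D]
After 8 (swap(1, 3)): [I, B, A, E, H, F, G, C, D]
After 9 (rotate_left(4, 7, k=1)): [I, B, A, E, F, G, C, H, D]
After 10 (swap(6, 2)): [I, B, C, E, F, G, A, H, D]
After 11 (rotate_left(6, 8, k=2)): [I, B, C, E, F, G, D, A, H]
After 12 (rotate_left(4, 7, k=1)): [I, B, C, E, G, D, A, F, H]
After 13 (reverse(0, 8)): [H, F, A, D, G, E, C, B, I]

Answer: [H, F, A, D, G, E, C, B, I]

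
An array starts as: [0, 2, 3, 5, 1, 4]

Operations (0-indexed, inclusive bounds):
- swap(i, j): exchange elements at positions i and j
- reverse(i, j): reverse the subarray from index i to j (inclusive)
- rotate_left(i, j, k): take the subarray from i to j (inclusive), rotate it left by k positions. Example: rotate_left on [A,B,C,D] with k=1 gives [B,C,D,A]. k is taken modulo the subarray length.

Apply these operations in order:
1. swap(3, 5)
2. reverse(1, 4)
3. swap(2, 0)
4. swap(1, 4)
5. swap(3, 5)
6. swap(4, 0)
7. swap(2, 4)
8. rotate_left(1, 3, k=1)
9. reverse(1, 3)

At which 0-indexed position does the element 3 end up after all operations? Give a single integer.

Answer: 5

Derivation:
After 1 (swap(3, 5)): [0, 2, 3, 4, 1, 5]
After 2 (reverse(1, 4)): [0, 1, 4, 3, 2, 5]
After 3 (swap(2, 0)): [4, 1, 0, 3, 2, 5]
After 4 (swap(1, 4)): [4, 2, 0, 3, 1, 5]
After 5 (swap(3, 5)): [4, 2, 0, 5, 1, 3]
After 6 (swap(4, 0)): [1, 2, 0, 5, 4, 3]
After 7 (swap(2, 4)): [1, 2, 4, 5, 0, 3]
After 8 (rotate_left(1, 3, k=1)): [1, 4, 5, 2, 0, 3]
After 9 (reverse(1, 3)): [1, 2, 5, 4, 0, 3]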